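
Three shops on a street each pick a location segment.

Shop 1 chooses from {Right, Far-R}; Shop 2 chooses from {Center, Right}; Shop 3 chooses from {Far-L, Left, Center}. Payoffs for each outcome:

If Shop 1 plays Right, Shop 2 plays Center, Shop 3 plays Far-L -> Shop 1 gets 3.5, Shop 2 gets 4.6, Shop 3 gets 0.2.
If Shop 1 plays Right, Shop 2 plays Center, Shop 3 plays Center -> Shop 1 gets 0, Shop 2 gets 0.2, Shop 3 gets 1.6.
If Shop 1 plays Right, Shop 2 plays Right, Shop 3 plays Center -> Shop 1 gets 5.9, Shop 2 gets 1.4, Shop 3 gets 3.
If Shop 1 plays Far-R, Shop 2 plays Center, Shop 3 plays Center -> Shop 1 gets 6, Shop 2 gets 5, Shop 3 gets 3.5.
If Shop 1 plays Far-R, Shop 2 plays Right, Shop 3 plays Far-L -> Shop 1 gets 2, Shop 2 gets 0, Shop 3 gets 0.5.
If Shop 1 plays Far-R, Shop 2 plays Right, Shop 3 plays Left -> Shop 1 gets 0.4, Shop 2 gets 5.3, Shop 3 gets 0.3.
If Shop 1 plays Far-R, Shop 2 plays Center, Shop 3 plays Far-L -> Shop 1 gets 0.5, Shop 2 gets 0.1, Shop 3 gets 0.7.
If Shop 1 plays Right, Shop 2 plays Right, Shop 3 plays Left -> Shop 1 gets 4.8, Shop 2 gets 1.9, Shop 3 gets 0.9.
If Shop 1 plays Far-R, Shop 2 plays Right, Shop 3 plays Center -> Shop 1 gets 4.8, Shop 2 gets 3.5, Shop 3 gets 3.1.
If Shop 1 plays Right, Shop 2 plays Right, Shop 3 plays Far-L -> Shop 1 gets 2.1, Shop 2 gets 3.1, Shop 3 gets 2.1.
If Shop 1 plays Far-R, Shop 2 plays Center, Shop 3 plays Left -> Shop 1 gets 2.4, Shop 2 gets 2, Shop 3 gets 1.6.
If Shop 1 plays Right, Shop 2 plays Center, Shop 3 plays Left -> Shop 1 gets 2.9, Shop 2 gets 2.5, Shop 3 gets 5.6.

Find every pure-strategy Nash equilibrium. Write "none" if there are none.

(Right, Center, Far-L): Shop 3 can switch to Left (0.2 → 5.6). Not NE.
(Right, Center, Left): Shop 1 gets 2.9, best alternative 2.4; Shop 2 gets 2.5, best alternative 1.9; Shop 3 gets 5.6, best alternative 1.6. No profitable deviation — NE.
(Right, Center, Center): Shop 1 can switch to Far-R (0 → 6). Not NE.
(Right, Right, Far-L): Shop 2 can switch to Center (3.1 → 4.6). Not NE.
(Right, Right, Left): Shop 2 can switch to Center (1.9 → 2.5). Not NE.
(Right, Right, Center): Shop 1 gets 5.9, best alternative 4.8; Shop 2 gets 1.4, best alternative 0.2; Shop 3 gets 3, best alternative 2.1. No profitable deviation — NE.
(Far-R, Center, Far-L): Shop 1 can switch to Right (0.5 → 3.5). Not NE.
(Far-R, Center, Left): Shop 1 can switch to Right (2.4 → 2.9). Not NE.
(Far-R, Center, Center): Shop 1 gets 6, best alternative 0; Shop 2 gets 5, best alternative 3.5; Shop 3 gets 3.5, best alternative 1.6. No profitable deviation — NE.
(Far-R, Right, Far-L): Shop 1 can switch to Right (2 → 2.1). Not NE.
(Far-R, Right, Left): Shop 1 can switch to Right (0.4 → 4.8). Not NE.
(Far-R, Right, Center): Shop 1 can switch to Right (4.8 → 5.9). Not NE.

Pure-strategy Nash equilibria: (Right, Center, Left); (Right, Right, Center); (Far-R, Center, Center)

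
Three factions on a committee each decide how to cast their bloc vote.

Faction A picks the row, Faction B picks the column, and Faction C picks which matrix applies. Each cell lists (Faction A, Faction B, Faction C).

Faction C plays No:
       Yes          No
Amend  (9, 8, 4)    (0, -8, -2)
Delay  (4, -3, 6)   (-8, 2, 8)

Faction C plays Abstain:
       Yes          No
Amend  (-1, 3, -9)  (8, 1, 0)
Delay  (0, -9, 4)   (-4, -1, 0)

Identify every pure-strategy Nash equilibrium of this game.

Mark each player's best response to every combination of opponents' strategies; a profile where every player is best-responding is a pure Nash equilibrium.
Faction A against (Yes, No): payoffs 9, 4 → best response Amend.
Faction A against (Yes, Abstain): payoffs -1, 0 → best response Delay.
Faction A against (No, No): payoffs 0, -8 → best response Amend.
Faction A against (No, Abstain): payoffs 8, -4 → best response Amend.
Faction B against (Amend, No): payoffs 8, -8 → best response Yes.
Faction B against (Amend, Abstain): payoffs 3, 1 → best response Yes.
Faction B against (Delay, No): payoffs -3, 2 → best response No.
Faction B against (Delay, Abstain): payoffs -9, -1 → best response No.
Faction C against (Amend, Yes): payoffs 4, -9 → best response No.
Faction C against (Amend, No): payoffs -2, 0 → best response Abstain.
Faction C against (Delay, Yes): payoffs 6, 4 → best response No.
Faction C against (Delay, No): payoffs 8, 0 → best response No.
Mutual best responses: (Amend, Yes, No).

(Amend, Yes, No)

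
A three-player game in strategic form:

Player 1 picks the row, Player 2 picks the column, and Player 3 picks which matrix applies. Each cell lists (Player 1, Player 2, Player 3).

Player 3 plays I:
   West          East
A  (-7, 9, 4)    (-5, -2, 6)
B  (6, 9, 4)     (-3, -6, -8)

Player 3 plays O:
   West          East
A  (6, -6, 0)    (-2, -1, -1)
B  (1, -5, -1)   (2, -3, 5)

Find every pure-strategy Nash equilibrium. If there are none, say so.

(B, West, I); (B, East, O)

Player 1 against (West, I): payoffs -7, 6 → best response B.
Player 1 against (West, O): payoffs 6, 1 → best response A.
Player 1 against (East, I): payoffs -5, -3 → best response B.
Player 1 against (East, O): payoffs -2, 2 → best response B.
Player 2 against (A, I): payoffs 9, -2 → best response West.
Player 2 against (A, O): payoffs -6, -1 → best response East.
Player 2 against (B, I): payoffs 9, -6 → best response West.
Player 2 against (B, O): payoffs -5, -3 → best response East.
Player 3 against (A, West): payoffs 4, 0 → best response I.
Player 3 against (A, East): payoffs 6, -1 → best response I.
Player 3 against (B, West): payoffs 4, -1 → best response I.
Player 3 against (B, East): payoffs -8, 5 → best response O.
Mutual best responses: (B, West, I); (B, East, O).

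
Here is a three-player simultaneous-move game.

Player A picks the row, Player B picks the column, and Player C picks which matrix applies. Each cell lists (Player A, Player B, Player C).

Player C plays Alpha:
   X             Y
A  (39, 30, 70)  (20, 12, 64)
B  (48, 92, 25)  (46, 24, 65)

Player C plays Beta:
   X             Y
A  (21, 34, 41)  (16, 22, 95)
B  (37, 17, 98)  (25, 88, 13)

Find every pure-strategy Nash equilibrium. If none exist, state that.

none

Check each profile: it is a Nash equilibrium iff no player can strictly gain by switching unilaterally.
(A, X, Alpha): Player A can switch to B (39 → 48). Not NE.
(A, X, Beta): Player A can switch to B (21 → 37). Not NE.
(A, Y, Alpha): Player A can switch to B (20 → 46). Not NE.
(A, Y, Beta): Player A can switch to B (16 → 25). Not NE.
(B, X, Alpha): Player C can switch to Beta (25 → 98). Not NE.
(B, X, Beta): Player B can switch to Y (17 → 88). Not NE.
(B, Y, Alpha): Player B can switch to X (24 → 92). Not NE.
(B, Y, Beta): Player C can switch to Alpha (13 → 65). Not NE.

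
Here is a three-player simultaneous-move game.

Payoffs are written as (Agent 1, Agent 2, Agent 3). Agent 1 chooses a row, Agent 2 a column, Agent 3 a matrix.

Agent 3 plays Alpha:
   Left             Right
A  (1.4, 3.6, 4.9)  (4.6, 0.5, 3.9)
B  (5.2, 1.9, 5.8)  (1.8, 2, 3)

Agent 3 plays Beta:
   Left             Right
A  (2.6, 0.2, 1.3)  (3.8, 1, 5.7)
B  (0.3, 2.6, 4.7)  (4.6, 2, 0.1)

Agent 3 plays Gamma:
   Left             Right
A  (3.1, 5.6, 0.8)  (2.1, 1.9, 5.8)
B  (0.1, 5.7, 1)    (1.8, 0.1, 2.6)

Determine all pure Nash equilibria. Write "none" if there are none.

Agent 1 against (Left, Alpha): payoffs 1.4, 5.2 → best response B.
Agent 1 against (Left, Beta): payoffs 2.6, 0.3 → best response A.
Agent 1 against (Left, Gamma): payoffs 3.1, 0.1 → best response A.
Agent 1 against (Right, Alpha): payoffs 4.6, 1.8 → best response A.
Agent 1 against (Right, Beta): payoffs 3.8, 4.6 → best response B.
Agent 1 against (Right, Gamma): payoffs 2.1, 1.8 → best response A.
Agent 2 against (A, Alpha): payoffs 3.6, 0.5 → best response Left.
Agent 2 against (A, Beta): payoffs 0.2, 1 → best response Right.
Agent 2 against (A, Gamma): payoffs 5.6, 1.9 → best response Left.
Agent 2 against (B, Alpha): payoffs 1.9, 2 → best response Right.
Agent 2 against (B, Beta): payoffs 2.6, 2 → best response Left.
Agent 2 against (B, Gamma): payoffs 5.7, 0.1 → best response Left.
Agent 3 against (A, Left): payoffs 4.9, 1.3, 0.8 → best response Alpha.
Agent 3 against (A, Right): payoffs 3.9, 5.7, 5.8 → best response Gamma.
Agent 3 against (B, Left): payoffs 5.8, 4.7, 1 → best response Alpha.
Agent 3 against (B, Right): payoffs 3, 0.1, 2.6 → best response Alpha.
No profile is a mutual best response for all players.

There is no pure-strategy Nash equilibrium.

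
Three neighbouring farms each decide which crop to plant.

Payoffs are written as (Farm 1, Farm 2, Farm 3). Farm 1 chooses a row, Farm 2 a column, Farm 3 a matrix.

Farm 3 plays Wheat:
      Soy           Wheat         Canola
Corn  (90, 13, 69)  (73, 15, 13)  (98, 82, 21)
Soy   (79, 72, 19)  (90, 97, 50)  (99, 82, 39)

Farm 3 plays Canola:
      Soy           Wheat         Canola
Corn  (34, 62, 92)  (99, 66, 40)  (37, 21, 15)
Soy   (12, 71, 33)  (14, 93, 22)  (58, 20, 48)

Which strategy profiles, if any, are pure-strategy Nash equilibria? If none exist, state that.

Pure-strategy Nash equilibria: (Corn, Wheat, Canola), (Soy, Wheat, Wheat)

For each player, find the best response to each opponent profile; mutual best responses are the pure NE.
Farm 1 against (Soy, Wheat): payoffs 90, 79 → best response Corn.
Farm 1 against (Soy, Canola): payoffs 34, 12 → best response Corn.
Farm 1 against (Wheat, Wheat): payoffs 73, 90 → best response Soy.
Farm 1 against (Wheat, Canola): payoffs 99, 14 → best response Corn.
Farm 1 against (Canola, Wheat): payoffs 98, 99 → best response Soy.
Farm 1 against (Canola, Canola): payoffs 37, 58 → best response Soy.
Farm 2 against (Corn, Wheat): payoffs 13, 15, 82 → best response Canola.
Farm 2 against (Corn, Canola): payoffs 62, 66, 21 → best response Wheat.
Farm 2 against (Soy, Wheat): payoffs 72, 97, 82 → best response Wheat.
Farm 2 against (Soy, Canola): payoffs 71, 93, 20 → best response Wheat.
Farm 3 against (Corn, Soy): payoffs 69, 92 → best response Canola.
Farm 3 against (Corn, Wheat): payoffs 13, 40 → best response Canola.
Farm 3 against (Corn, Canola): payoffs 21, 15 → best response Wheat.
Farm 3 against (Soy, Soy): payoffs 19, 33 → best response Canola.
Farm 3 against (Soy, Wheat): payoffs 50, 22 → best response Wheat.
Farm 3 against (Soy, Canola): payoffs 39, 48 → best response Canola.
Mutual best responses: (Corn, Wheat, Canola); (Soy, Wheat, Wheat).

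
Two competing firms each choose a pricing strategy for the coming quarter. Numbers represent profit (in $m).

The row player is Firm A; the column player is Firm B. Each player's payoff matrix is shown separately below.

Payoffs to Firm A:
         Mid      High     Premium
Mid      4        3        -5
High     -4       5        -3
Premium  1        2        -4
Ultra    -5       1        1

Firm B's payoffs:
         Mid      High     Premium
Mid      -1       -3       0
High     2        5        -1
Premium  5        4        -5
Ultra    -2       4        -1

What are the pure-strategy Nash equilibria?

(High, High)

For each player, find the best response to each opponent profile; mutual best responses are the pure NE.
Firm A against Mid: payoffs 4, -4, 1, -5 → best response Mid.
Firm A against High: payoffs 3, 5, 2, 1 → best response High.
Firm A against Premium: payoffs -5, -3, -4, 1 → best response Ultra.
Firm B against Mid: payoffs -1, -3, 0 → best response Premium.
Firm B against High: payoffs 2, 5, -1 → best response High.
Firm B against Premium: payoffs 5, 4, -5 → best response Mid.
Firm B against Ultra: payoffs -2, 4, -1 → best response High.
Mutual best responses: (High, High).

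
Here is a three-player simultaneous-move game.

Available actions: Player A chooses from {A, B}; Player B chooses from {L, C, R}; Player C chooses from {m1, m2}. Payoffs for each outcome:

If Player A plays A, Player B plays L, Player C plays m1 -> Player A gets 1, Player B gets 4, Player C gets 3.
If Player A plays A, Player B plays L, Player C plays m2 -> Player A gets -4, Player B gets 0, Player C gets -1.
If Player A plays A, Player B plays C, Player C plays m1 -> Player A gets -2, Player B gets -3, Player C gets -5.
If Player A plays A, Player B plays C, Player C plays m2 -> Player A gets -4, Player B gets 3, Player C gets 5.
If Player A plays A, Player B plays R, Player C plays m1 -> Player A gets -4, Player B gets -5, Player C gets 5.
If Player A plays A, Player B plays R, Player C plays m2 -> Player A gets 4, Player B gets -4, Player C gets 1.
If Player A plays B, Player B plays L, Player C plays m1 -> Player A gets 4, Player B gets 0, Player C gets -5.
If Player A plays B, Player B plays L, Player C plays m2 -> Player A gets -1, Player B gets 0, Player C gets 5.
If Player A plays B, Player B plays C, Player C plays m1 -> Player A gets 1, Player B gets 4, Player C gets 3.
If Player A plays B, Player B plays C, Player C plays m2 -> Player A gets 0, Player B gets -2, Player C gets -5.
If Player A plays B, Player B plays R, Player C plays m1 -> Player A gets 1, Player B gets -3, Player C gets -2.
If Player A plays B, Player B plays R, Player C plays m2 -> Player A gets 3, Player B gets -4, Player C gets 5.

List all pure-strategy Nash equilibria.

The pure Nash equilibria are (B, L, m2), (B, C, m1).

(A, L, m1): Player A can switch to B (1 → 4). Not NE.
(A, L, m2): Player A can switch to B (-4 → -1). Not NE.
(A, C, m1): Player A can switch to B (-2 → 1). Not NE.
(A, C, m2): Player A can switch to B (-4 → 0). Not NE.
(A, R, m1): Player A can switch to B (-4 → 1). Not NE.
(A, R, m2): Player B can switch to L (-4 → 0). Not NE.
(B, L, m1): Player B can switch to C (0 → 4). Not NE.
(B, L, m2): Player A gets -1, best alternative -4; Player B gets 0, best alternative -2; Player C gets 5, best alternative -5. No profitable deviation — NE.
(B, C, m1): Player A gets 1, best alternative -2; Player B gets 4, best alternative 0; Player C gets 3, best alternative -5. No profitable deviation — NE.
(B, C, m2): Player B can switch to L (-2 → 0). Not NE.
(B, R, m1): Player B can switch to L (-3 → 0). Not NE.
(B, R, m2): Player A can switch to A (3 → 4). Not NE.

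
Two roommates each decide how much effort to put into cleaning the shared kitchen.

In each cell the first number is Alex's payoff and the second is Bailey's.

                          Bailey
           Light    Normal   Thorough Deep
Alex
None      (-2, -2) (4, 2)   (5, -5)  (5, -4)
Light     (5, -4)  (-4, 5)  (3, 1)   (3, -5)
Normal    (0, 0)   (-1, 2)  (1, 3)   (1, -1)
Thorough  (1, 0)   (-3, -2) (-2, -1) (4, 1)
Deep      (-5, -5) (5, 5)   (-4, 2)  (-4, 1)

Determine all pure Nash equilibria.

Pure NE: (Deep, Normal)

Mark each player's best response to every combination of opponents' strategies; a profile where every player is best-responding is a pure Nash equilibrium.
Alex against Light: payoffs -2, 5, 0, 1, -5 → best response Light.
Alex against Normal: payoffs 4, -4, -1, -3, 5 → best response Deep.
Alex against Thorough: payoffs 5, 3, 1, -2, -4 → best response None.
Alex against Deep: payoffs 5, 3, 1, 4, -4 → best response None.
Bailey against None: payoffs -2, 2, -5, -4 → best response Normal.
Bailey against Light: payoffs -4, 5, 1, -5 → best response Normal.
Bailey against Normal: payoffs 0, 2, 3, -1 → best response Thorough.
Bailey against Thorough: payoffs 0, -2, -1, 1 → best response Deep.
Bailey against Deep: payoffs -5, 5, 2, 1 → best response Normal.
Mutual best responses: (Deep, Normal).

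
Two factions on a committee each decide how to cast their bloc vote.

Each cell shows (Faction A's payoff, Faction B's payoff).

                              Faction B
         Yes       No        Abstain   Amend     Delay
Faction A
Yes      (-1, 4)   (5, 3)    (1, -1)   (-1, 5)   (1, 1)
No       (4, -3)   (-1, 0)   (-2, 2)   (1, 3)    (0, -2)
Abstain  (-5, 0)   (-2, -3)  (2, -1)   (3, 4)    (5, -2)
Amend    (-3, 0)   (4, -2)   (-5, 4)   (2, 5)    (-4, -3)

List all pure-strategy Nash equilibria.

Pure NE: (Abstain, Amend)

Mark each player's best response to every combination of opponents' strategies; a profile where every player is best-responding is a pure Nash equilibrium.
Faction A against Yes: payoffs -1, 4, -5, -3 → best response No.
Faction A against No: payoffs 5, -1, -2, 4 → best response Yes.
Faction A against Abstain: payoffs 1, -2, 2, -5 → best response Abstain.
Faction A against Amend: payoffs -1, 1, 3, 2 → best response Abstain.
Faction A against Delay: payoffs 1, 0, 5, -4 → best response Abstain.
Faction B against Yes: payoffs 4, 3, -1, 5, 1 → best response Amend.
Faction B against No: payoffs -3, 0, 2, 3, -2 → best response Amend.
Faction B against Abstain: payoffs 0, -3, -1, 4, -2 → best response Amend.
Faction B against Amend: payoffs 0, -2, 4, 5, -3 → best response Amend.
Mutual best responses: (Abstain, Amend).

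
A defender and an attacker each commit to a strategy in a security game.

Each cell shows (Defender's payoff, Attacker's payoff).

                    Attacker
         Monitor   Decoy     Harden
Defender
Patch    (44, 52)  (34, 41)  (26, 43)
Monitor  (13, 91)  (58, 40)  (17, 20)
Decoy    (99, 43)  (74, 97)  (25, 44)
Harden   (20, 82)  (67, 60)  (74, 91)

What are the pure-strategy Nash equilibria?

The pure Nash equilibria are (Decoy, Decoy), (Harden, Harden).

Defender against Monitor: payoffs 44, 13, 99, 20 → best response Decoy.
Defender against Decoy: payoffs 34, 58, 74, 67 → best response Decoy.
Defender against Harden: payoffs 26, 17, 25, 74 → best response Harden.
Attacker against Patch: payoffs 52, 41, 43 → best response Monitor.
Attacker against Monitor: payoffs 91, 40, 20 → best response Monitor.
Attacker against Decoy: payoffs 43, 97, 44 → best response Decoy.
Attacker against Harden: payoffs 82, 60, 91 → best response Harden.
Mutual best responses: (Decoy, Decoy); (Harden, Harden).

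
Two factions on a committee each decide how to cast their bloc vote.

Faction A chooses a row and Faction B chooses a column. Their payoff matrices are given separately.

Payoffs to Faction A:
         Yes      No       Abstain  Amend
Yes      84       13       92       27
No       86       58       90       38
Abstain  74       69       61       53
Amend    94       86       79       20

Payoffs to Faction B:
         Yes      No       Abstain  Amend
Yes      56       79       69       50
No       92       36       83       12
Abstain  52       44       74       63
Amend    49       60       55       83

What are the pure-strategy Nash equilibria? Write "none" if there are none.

There is no pure-strategy Nash equilibrium.

(Yes, Yes): Faction A can switch to No (84 → 86). Not NE.
(Yes, No): Faction A can switch to No (13 → 58). Not NE.
(Yes, Abstain): Faction B can switch to No (69 → 79). Not NE.
(Yes, Amend): Faction A can switch to No (27 → 38). Not NE.
(No, Yes): Faction A can switch to Amend (86 → 94). Not NE.
(No, No): Faction A can switch to Abstain (58 → 69). Not NE.
(The remaining 10 profiles each have a profitable deviation by the same check.)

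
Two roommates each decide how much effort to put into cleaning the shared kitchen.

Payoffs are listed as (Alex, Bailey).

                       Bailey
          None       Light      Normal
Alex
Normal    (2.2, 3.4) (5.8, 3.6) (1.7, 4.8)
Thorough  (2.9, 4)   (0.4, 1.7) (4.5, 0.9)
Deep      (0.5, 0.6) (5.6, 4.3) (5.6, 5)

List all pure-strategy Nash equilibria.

Pure-strategy Nash equilibria: (Thorough, None) and (Deep, Normal)

Alex against None: payoffs 2.2, 2.9, 0.5 → best response Thorough.
Alex against Light: payoffs 5.8, 0.4, 5.6 → best response Normal.
Alex against Normal: payoffs 1.7, 4.5, 5.6 → best response Deep.
Bailey against Normal: payoffs 3.4, 3.6, 4.8 → best response Normal.
Bailey against Thorough: payoffs 4, 1.7, 0.9 → best response None.
Bailey against Deep: payoffs 0.6, 4.3, 5 → best response Normal.
Mutual best responses: (Thorough, None); (Deep, Normal).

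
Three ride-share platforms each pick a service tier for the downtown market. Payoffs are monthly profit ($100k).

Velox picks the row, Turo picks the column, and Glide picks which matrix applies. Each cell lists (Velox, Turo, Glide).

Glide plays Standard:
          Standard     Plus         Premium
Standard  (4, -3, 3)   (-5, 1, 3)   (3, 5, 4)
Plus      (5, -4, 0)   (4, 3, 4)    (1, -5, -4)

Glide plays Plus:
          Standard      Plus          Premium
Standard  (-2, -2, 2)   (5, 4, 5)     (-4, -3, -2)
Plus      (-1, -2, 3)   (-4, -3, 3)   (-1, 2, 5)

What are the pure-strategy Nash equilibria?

The pure Nash equilibria are (Standard, Plus, Plus) and (Standard, Premium, Standard) and (Plus, Plus, Standard) and (Plus, Premium, Plus).

For each strategy profile, look for a profitable unilateral deviation.
(Standard, Standard, Standard): Velox can switch to Plus (4 → 5). Not NE.
(Standard, Standard, Plus): Velox can switch to Plus (-2 → -1). Not NE.
(Standard, Plus, Standard): Velox can switch to Plus (-5 → 4). Not NE.
(Standard, Plus, Plus): Velox gets 5, best alternative -4; Turo gets 4, best alternative -2; Glide gets 5, best alternative 3. No profitable deviation — NE.
(Standard, Premium, Standard): Velox gets 3, best alternative 1; Turo gets 5, best alternative 1; Glide gets 4, best alternative -2. No profitable deviation — NE.
(Standard, Premium, Plus): Velox can switch to Plus (-4 → -1). Not NE.
(Plus, Standard, Standard): Turo can switch to Plus (-4 → 3). Not NE.
(Plus, Standard, Plus): Turo can switch to Premium (-2 → 2). Not NE.
(Plus, Plus, Standard): Velox gets 4, best alternative -5; Turo gets 3, best alternative -4; Glide gets 4, best alternative 3. No profitable deviation — NE.
(Plus, Plus, Plus): Velox can switch to Standard (-4 → 5). Not NE.
(Plus, Premium, Standard): Velox can switch to Standard (1 → 3). Not NE.
(Plus, Premium, Plus): Velox gets -1, best alternative -4; Turo gets 2, best alternative -2; Glide gets 5, best alternative -4. No profitable deviation — NE.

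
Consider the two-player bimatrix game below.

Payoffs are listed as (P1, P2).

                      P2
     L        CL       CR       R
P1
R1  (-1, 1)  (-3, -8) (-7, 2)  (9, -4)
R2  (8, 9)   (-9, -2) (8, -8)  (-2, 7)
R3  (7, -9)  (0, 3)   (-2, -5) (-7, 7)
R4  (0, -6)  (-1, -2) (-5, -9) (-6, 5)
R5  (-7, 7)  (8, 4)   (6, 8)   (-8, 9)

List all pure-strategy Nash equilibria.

P1 against L: payoffs -1, 8, 7, 0, -7 → best response R2.
P1 against CL: payoffs -3, -9, 0, -1, 8 → best response R5.
P1 against CR: payoffs -7, 8, -2, -5, 6 → best response R2.
P1 against R: payoffs 9, -2, -7, -6, -8 → best response R1.
P2 against R1: payoffs 1, -8, 2, -4 → best response CR.
P2 against R2: payoffs 9, -2, -8, 7 → best response L.
P2 against R3: payoffs -9, 3, -5, 7 → best response R.
P2 against R4: payoffs -6, -2, -9, 5 → best response R.
P2 against R5: payoffs 7, 4, 8, 9 → best response R.
Mutual best responses: (R2, L).

The unique pure-strategy Nash equilibrium is (R2, L).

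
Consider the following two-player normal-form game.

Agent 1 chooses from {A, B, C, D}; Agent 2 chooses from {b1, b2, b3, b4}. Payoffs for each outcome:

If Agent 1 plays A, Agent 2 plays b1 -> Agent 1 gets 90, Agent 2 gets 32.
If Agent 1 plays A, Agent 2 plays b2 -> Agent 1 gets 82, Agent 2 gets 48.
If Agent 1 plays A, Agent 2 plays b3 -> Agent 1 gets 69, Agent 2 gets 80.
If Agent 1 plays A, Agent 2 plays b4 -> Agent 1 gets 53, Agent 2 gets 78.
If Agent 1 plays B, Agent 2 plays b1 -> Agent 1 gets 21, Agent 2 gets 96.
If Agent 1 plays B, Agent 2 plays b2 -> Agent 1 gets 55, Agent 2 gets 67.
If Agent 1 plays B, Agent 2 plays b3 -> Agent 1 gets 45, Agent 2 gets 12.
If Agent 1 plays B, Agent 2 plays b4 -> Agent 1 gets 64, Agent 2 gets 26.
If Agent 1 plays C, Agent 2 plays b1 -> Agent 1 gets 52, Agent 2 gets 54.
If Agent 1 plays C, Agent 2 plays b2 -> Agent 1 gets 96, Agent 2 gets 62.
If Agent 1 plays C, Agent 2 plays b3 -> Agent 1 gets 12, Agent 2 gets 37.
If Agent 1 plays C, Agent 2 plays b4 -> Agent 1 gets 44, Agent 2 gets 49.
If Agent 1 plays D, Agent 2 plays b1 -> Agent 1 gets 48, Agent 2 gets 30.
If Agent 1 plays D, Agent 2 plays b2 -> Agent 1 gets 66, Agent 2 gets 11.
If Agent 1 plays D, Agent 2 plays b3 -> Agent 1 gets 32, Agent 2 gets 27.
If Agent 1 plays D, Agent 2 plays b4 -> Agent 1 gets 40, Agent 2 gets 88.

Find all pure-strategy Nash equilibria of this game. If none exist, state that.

The pure Nash equilibria are (A, b3); (C, b2).

For each player, find the best response to each opponent profile; mutual best responses are the pure NE.
Agent 1 against b1: payoffs 90, 21, 52, 48 → best response A.
Agent 1 against b2: payoffs 82, 55, 96, 66 → best response C.
Agent 1 against b3: payoffs 69, 45, 12, 32 → best response A.
Agent 1 against b4: payoffs 53, 64, 44, 40 → best response B.
Agent 2 against A: payoffs 32, 48, 80, 78 → best response b3.
Agent 2 against B: payoffs 96, 67, 12, 26 → best response b1.
Agent 2 against C: payoffs 54, 62, 37, 49 → best response b2.
Agent 2 against D: payoffs 30, 11, 27, 88 → best response b4.
Mutual best responses: (A, b3); (C, b2).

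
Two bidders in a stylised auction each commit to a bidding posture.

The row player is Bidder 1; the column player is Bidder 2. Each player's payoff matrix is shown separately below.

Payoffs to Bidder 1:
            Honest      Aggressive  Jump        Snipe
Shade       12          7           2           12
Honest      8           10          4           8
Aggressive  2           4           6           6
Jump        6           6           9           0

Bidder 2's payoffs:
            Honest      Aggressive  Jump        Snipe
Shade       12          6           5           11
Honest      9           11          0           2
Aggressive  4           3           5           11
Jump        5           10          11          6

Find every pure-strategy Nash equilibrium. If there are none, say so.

(Shade, Honest): Bidder 1 gets 12, best alternative 8; Bidder 2 gets 12, best alternative 11. No profitable deviation — NE.
(Shade, Aggressive): Bidder 1 can switch to Honest (7 → 10). Not NE.
(Shade, Jump): Bidder 1 can switch to Honest (2 → 4). Not NE.
(Shade, Snipe): Bidder 2 can switch to Honest (11 → 12). Not NE.
(Honest, Honest): Bidder 1 can switch to Shade (8 → 12). Not NE.
(Honest, Aggressive): Bidder 1 gets 10, best alternative 7; Bidder 2 gets 11, best alternative 9. No profitable deviation — NE.
(Honest, Jump): Bidder 1 can switch to Aggressive (4 → 6). Not NE.
(Honest, Snipe): Bidder 1 can switch to Shade (8 → 12). Not NE.
(Jump, Jump): Bidder 1 gets 9, best alternative 6; Bidder 2 gets 11, best alternative 10. No profitable deviation — NE.
(The remaining 7 profiles each have a profitable deviation by the same check.)

(Shade, Honest) and (Honest, Aggressive) and (Jump, Jump)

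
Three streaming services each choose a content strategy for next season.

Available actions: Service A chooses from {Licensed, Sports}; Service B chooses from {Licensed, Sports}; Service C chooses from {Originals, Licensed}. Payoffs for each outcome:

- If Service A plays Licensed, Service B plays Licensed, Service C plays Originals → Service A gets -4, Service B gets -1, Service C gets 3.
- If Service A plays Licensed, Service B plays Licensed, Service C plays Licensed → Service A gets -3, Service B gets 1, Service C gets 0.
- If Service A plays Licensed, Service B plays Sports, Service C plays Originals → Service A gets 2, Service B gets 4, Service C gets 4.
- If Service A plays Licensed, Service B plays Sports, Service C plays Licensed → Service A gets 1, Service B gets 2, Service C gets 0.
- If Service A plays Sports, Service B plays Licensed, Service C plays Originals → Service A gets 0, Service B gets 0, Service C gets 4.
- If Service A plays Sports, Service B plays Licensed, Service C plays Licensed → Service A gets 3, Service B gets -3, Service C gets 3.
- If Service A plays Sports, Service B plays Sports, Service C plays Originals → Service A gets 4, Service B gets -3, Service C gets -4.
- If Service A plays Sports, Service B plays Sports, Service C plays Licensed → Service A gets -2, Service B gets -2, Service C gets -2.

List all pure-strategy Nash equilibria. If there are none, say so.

(Sports, Licensed, Originals)

(Licensed, Licensed, Originals): Service A can switch to Sports (-4 → 0). Not NE.
(Licensed, Licensed, Licensed): Service A can switch to Sports (-3 → 3). Not NE.
(Licensed, Sports, Originals): Service A can switch to Sports (2 → 4). Not NE.
(Licensed, Sports, Licensed): Service C can switch to Originals (0 → 4). Not NE.
(Sports, Licensed, Originals): Service A gets 0, best alternative -4; Service B gets 0, best alternative -3; Service C gets 4, best alternative 3. No profitable deviation — NE.
(Sports, Licensed, Licensed): Service B can switch to Sports (-3 → -2). Not NE.
(Sports, Sports, Originals): Service B can switch to Licensed (-3 → 0). Not NE.
(The remaining 1 profile has a profitable deviation by the same check.)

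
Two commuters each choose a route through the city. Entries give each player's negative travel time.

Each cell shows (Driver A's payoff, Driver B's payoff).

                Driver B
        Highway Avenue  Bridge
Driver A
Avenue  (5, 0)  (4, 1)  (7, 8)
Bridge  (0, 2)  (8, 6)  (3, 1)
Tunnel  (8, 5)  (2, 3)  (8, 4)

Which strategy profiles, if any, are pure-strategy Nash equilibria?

The pure Nash equilibria are (Bridge, Avenue), (Tunnel, Highway).

For each strategy profile, look for a profitable unilateral deviation.
(Avenue, Highway): Driver A can switch to Tunnel (5 → 8). Not NE.
(Avenue, Avenue): Driver A can switch to Bridge (4 → 8). Not NE.
(Avenue, Bridge): Driver A can switch to Tunnel (7 → 8). Not NE.
(Bridge, Highway): Driver A can switch to Avenue (0 → 5). Not NE.
(Bridge, Avenue): Driver A gets 8, best alternative 4; Driver B gets 6, best alternative 2. No profitable deviation — NE.
(Bridge, Bridge): Driver A can switch to Avenue (3 → 7). Not NE.
(Tunnel, Highway): Driver A gets 8, best alternative 5; Driver B gets 5, best alternative 4. No profitable deviation — NE.
(Tunnel, Avenue): Driver A can switch to Avenue (2 → 4). Not NE.
(Tunnel, Bridge): Driver B can switch to Highway (4 → 5). Not NE.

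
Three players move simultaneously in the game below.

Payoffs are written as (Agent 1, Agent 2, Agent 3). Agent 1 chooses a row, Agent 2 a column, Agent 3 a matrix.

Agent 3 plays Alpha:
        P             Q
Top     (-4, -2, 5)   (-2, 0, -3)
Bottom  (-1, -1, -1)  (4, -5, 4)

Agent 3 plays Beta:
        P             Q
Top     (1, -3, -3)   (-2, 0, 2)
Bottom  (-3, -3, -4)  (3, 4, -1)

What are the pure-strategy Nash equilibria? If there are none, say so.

Pure NE: (Bottom, P, Alpha)

(Top, P, Alpha): Agent 1 can switch to Bottom (-4 → -1). Not NE.
(Top, P, Beta): Agent 2 can switch to Q (-3 → 0). Not NE.
(Top, Q, Alpha): Agent 1 can switch to Bottom (-2 → 4). Not NE.
(Top, Q, Beta): Agent 1 can switch to Bottom (-2 → 3). Not NE.
(Bottom, P, Alpha): Agent 1 gets -1, best alternative -4; Agent 2 gets -1, best alternative -5; Agent 3 gets -1, best alternative -4. No profitable deviation — NE.
(Bottom, P, Beta): Agent 1 can switch to Top (-3 → 1). Not NE.
(Bottom, Q, Alpha): Agent 2 can switch to P (-5 → -1). Not NE.
(Bottom, Q, Beta): Agent 3 can switch to Alpha (-1 → 4). Not NE.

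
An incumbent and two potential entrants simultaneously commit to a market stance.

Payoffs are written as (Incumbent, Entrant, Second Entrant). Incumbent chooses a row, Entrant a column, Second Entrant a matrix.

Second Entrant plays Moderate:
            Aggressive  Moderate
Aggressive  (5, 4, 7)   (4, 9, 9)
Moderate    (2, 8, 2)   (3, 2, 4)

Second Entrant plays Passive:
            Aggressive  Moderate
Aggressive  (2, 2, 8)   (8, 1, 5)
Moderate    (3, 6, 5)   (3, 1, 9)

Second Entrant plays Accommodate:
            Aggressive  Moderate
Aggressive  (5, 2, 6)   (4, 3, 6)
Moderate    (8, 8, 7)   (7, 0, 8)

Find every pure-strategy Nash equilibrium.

(Aggressive, Moderate, Moderate); (Moderate, Aggressive, Accommodate)

Incumbent against (Aggressive, Moderate): payoffs 5, 2 → best response Aggressive.
Incumbent against (Aggressive, Passive): payoffs 2, 3 → best response Moderate.
Incumbent against (Aggressive, Accommodate): payoffs 5, 8 → best response Moderate.
Incumbent against (Moderate, Moderate): payoffs 4, 3 → best response Aggressive.
Incumbent against (Moderate, Passive): payoffs 8, 3 → best response Aggressive.
Incumbent against (Moderate, Accommodate): payoffs 4, 7 → best response Moderate.
Entrant against (Aggressive, Moderate): payoffs 4, 9 → best response Moderate.
Entrant against (Aggressive, Passive): payoffs 2, 1 → best response Aggressive.
Entrant against (Aggressive, Accommodate): payoffs 2, 3 → best response Moderate.
Entrant against (Moderate, Moderate): payoffs 8, 2 → best response Aggressive.
Entrant against (Moderate, Passive): payoffs 6, 1 → best response Aggressive.
Entrant against (Moderate, Accommodate): payoffs 8, 0 → best response Aggressive.
Second Entrant against (Aggressive, Aggressive): payoffs 7, 8, 6 → best response Passive.
Second Entrant against (Aggressive, Moderate): payoffs 9, 5, 6 → best response Moderate.
Second Entrant against (Moderate, Aggressive): payoffs 2, 5, 7 → best response Accommodate.
Second Entrant against (Moderate, Moderate): payoffs 4, 9, 8 → best response Passive.
Mutual best responses: (Aggressive, Moderate, Moderate); (Moderate, Aggressive, Accommodate).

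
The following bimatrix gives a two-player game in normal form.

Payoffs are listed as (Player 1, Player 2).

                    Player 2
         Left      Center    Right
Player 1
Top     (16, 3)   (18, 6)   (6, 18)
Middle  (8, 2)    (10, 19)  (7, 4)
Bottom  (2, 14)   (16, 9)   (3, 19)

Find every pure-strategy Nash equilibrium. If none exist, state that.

Player 1 against Left: payoffs 16, 8, 2 → best response Top.
Player 1 against Center: payoffs 18, 10, 16 → best response Top.
Player 1 against Right: payoffs 6, 7, 3 → best response Middle.
Player 2 against Top: payoffs 3, 6, 18 → best response Right.
Player 2 against Middle: payoffs 2, 19, 4 → best response Center.
Player 2 against Bottom: payoffs 14, 9, 19 → best response Right.
No profile is a mutual best response for all players.

none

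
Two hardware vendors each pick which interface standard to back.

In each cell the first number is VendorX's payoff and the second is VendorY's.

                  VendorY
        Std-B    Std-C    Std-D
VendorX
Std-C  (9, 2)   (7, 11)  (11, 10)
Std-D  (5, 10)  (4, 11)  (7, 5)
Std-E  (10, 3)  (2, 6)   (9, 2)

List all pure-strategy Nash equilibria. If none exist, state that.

(Std-C, Std-C)

VendorX against Std-B: payoffs 9, 5, 10 → best response Std-E.
VendorX against Std-C: payoffs 7, 4, 2 → best response Std-C.
VendorX against Std-D: payoffs 11, 7, 9 → best response Std-C.
VendorY against Std-C: payoffs 2, 11, 10 → best response Std-C.
VendorY against Std-D: payoffs 10, 11, 5 → best response Std-C.
VendorY against Std-E: payoffs 3, 6, 2 → best response Std-C.
Mutual best responses: (Std-C, Std-C).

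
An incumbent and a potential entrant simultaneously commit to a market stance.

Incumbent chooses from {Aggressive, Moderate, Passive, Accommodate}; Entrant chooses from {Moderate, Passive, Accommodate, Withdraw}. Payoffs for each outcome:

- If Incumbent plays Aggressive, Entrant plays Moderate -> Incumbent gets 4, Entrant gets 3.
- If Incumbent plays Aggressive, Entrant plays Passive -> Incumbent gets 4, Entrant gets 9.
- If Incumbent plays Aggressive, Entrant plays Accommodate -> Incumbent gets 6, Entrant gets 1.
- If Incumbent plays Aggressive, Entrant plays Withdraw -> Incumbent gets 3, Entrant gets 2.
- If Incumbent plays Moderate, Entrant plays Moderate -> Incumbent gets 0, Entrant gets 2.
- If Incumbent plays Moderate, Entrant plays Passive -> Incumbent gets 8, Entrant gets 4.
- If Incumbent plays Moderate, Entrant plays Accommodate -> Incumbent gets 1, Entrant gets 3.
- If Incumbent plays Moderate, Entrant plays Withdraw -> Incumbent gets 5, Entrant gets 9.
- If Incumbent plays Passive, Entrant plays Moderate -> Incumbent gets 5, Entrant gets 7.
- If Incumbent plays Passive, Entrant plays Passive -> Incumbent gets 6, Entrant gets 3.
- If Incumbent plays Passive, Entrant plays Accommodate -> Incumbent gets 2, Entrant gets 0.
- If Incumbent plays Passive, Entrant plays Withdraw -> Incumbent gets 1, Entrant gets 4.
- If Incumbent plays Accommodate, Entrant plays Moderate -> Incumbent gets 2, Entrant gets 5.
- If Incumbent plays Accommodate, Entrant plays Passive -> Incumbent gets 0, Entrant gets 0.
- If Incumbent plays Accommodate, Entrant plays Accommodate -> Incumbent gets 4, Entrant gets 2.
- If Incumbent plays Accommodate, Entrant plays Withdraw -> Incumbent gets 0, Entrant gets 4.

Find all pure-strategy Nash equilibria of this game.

Incumbent against Moderate: payoffs 4, 0, 5, 2 → best response Passive.
Incumbent against Passive: payoffs 4, 8, 6, 0 → best response Moderate.
Incumbent against Accommodate: payoffs 6, 1, 2, 4 → best response Aggressive.
Incumbent against Withdraw: payoffs 3, 5, 1, 0 → best response Moderate.
Entrant against Aggressive: payoffs 3, 9, 1, 2 → best response Passive.
Entrant against Moderate: payoffs 2, 4, 3, 9 → best response Withdraw.
Entrant against Passive: payoffs 7, 3, 0, 4 → best response Moderate.
Entrant against Accommodate: payoffs 5, 0, 2, 4 → best response Moderate.
Mutual best responses: (Moderate, Withdraw); (Passive, Moderate).

(Moderate, Withdraw), (Passive, Moderate)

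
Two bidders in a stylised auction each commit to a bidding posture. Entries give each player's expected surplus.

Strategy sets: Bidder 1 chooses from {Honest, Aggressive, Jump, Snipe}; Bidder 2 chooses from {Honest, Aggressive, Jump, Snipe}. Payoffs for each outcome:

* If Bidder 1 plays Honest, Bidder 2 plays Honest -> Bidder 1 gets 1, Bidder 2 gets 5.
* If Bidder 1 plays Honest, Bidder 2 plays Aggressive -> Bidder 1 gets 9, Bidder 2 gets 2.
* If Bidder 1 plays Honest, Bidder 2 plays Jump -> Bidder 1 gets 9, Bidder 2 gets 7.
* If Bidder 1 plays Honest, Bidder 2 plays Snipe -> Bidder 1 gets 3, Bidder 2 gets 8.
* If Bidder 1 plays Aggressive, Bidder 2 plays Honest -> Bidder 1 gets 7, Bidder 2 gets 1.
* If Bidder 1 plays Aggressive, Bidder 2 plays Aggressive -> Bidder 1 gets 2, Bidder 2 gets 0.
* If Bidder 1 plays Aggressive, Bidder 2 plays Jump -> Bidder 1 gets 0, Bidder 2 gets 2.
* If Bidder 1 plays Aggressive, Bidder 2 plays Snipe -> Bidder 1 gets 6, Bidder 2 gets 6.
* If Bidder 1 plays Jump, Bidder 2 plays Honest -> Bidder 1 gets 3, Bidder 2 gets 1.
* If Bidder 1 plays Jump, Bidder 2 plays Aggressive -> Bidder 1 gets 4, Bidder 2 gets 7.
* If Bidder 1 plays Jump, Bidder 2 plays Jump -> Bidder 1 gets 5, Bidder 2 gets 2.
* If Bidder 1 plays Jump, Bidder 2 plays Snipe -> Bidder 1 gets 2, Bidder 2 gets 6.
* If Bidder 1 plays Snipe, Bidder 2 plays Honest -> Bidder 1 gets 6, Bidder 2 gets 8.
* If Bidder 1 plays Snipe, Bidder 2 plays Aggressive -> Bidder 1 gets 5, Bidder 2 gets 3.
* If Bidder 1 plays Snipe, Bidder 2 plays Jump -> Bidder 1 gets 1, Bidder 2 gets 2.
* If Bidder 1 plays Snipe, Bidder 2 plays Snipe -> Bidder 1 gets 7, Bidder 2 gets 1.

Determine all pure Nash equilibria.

(Honest, Honest): Bidder 1 can switch to Aggressive (1 → 7). Not NE.
(Honest, Aggressive): Bidder 2 can switch to Honest (2 → 5). Not NE.
(Honest, Jump): Bidder 2 can switch to Snipe (7 → 8). Not NE.
(Honest, Snipe): Bidder 1 can switch to Aggressive (3 → 6). Not NE.
(Aggressive, Honest): Bidder 2 can switch to Jump (1 → 2). Not NE.
(Aggressive, Aggressive): Bidder 1 can switch to Honest (2 → 9). Not NE.
(The remaining 10 profiles each have a profitable deviation by the same check.)

No pure-strategy Nash equilibrium.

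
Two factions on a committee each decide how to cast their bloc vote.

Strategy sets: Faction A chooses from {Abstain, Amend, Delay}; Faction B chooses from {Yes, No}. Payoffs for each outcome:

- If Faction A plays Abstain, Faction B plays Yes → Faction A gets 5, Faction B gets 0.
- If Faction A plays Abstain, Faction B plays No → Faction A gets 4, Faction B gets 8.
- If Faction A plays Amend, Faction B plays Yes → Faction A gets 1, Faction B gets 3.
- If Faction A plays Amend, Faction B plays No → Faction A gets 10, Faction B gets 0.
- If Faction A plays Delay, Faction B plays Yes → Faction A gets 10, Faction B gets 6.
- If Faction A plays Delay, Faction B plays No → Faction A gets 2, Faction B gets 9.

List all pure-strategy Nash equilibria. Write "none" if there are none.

(Abstain, Yes): Faction A can switch to Delay (5 → 10). Not NE.
(Abstain, No): Faction A can switch to Amend (4 → 10). Not NE.
(Amend, Yes): Faction A can switch to Abstain (1 → 5). Not NE.
(Amend, No): Faction B can switch to Yes (0 → 3). Not NE.
(Delay, Yes): Faction B can switch to No (6 → 9). Not NE.
(Delay, No): Faction A can switch to Abstain (2 → 4). Not NE.

There is no pure-strategy Nash equilibrium.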